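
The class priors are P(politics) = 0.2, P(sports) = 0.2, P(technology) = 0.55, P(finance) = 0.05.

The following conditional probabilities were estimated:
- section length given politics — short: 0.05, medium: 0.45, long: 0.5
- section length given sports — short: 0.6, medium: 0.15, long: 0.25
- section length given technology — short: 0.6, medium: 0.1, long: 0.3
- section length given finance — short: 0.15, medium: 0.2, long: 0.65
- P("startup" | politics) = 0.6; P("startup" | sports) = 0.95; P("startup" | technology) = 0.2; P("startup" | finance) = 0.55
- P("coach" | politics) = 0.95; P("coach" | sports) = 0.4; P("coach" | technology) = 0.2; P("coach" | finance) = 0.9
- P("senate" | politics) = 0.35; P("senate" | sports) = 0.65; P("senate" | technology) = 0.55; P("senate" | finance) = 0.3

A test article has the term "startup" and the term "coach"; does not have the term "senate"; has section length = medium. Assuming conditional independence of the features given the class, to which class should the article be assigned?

politics: 0.2 × 0.45 × 0.6 × 0.95 × (1−0.35) = 0.033345
sports: 0.2 × 0.15 × 0.95 × 0.4 × (1−0.65) = 0.00399
technology: 0.55 × 0.1 × 0.2 × 0.2 × (1−0.55) = 0.00099
finance: 0.05 × 0.2 × 0.55 × 0.9 × (1−0.3) = 0.003465
Highest score → politics.

politics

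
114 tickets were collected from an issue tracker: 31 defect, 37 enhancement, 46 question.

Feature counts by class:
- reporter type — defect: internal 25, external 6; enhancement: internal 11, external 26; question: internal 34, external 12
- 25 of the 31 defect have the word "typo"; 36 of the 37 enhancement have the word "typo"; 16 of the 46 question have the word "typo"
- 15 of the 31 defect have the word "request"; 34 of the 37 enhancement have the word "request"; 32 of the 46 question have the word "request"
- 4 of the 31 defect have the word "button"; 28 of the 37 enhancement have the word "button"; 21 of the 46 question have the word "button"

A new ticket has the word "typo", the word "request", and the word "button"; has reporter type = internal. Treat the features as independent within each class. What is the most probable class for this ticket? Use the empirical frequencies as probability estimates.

enhancement

defect: (31/114) × (25/31) × (25/31) × (15/31) × (4/31) ≈ 0.0110418
enhancement: (37/114) × (11/37) × (36/37) × (34/37) × (28/37) ≈ 0.0652863
question: (46/114) × (34/46) × (16/46) × (32/46) × (21/46) ≈ 0.032945
Highest score → enhancement.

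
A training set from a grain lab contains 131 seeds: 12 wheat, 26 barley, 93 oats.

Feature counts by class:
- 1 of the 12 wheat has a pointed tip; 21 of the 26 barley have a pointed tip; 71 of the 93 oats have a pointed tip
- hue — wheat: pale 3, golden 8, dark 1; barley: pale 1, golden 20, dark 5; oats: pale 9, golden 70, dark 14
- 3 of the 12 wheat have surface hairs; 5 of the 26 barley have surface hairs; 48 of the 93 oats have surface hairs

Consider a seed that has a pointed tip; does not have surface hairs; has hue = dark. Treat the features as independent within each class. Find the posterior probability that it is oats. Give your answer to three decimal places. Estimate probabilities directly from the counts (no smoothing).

wheat: (12/131) × (1/12) × (1/12) × (9/12) ≈ 0.000477099
barley: (26/131) × (21/26) × (5/26) × (21/26) ≈ 0.0248995
oats: (93/131) × (71/93) × (14/93) × (45/93) ≈ 0.0394786
P(oats | x) = 0.0394786 / 0.064855199 ≈ 0.609

0.609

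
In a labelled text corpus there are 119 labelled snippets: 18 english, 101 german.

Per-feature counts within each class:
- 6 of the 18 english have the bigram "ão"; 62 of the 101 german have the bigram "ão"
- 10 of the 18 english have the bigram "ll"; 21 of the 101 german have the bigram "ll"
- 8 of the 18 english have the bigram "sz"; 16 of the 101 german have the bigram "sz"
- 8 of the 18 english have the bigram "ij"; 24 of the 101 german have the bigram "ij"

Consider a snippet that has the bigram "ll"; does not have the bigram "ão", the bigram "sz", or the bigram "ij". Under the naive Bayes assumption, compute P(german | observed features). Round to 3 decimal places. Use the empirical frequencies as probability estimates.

english: (18/119) × (12/18) × (10/18) × (10/18) × (10/18) ≈ 0.0172909
german: (101/119) × (39/101) × (21/101) × (85/101) × (77/101) ≈ 0.0437202
P(german | x) = 0.0437202 / 0.0610111 ≈ 0.717

0.717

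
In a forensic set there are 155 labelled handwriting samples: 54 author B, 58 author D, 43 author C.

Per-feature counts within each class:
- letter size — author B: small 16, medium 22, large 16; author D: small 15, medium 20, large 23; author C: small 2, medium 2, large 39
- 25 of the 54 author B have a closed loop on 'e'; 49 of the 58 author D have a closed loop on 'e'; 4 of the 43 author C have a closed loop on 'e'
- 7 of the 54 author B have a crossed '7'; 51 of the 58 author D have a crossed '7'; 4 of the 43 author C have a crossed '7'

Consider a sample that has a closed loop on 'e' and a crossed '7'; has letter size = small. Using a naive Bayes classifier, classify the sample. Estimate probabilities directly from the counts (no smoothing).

author D

author B: (54/155) × (16/54) × (25/54) × (7/54) ≈ 0.00619496
author D: (58/155) × (15/58) × (49/58) × (51/58) ≈ 0.0718902
author C: (43/155) × (2/43) × (4/43) × (4/43) ≈ 0.000111656
Highest score → author D.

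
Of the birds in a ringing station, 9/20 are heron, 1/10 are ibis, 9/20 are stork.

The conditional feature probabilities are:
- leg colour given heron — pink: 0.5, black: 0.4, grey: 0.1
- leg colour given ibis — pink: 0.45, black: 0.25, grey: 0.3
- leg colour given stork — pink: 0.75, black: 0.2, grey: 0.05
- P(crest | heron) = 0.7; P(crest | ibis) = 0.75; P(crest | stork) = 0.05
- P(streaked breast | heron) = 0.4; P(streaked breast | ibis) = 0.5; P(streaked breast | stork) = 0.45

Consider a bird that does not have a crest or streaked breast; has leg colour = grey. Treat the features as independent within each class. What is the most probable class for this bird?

stork

heron: 0.45 × 0.1 × (1−0.7) × (1−0.4) = 0.0081
ibis: 0.1 × 0.3 × (1−0.75) × (1−0.5) = 0.00375
stork: 0.45 × 0.05 × (1−0.05) × (1−0.45) = 0.01175625
Highest score → stork.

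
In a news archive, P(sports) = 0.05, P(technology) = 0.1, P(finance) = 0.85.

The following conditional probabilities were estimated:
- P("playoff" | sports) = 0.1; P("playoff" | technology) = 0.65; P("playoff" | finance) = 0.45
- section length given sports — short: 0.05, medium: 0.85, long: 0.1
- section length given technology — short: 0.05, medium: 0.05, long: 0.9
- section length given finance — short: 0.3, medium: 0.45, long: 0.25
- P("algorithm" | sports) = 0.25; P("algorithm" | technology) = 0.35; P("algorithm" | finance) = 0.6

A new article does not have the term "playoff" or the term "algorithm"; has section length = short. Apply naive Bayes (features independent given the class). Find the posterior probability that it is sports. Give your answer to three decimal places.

0.029

sports: 0.05 × (1−0.1) × 0.05 × (1−0.25) = 0.0016875
technology: 0.1 × (1−0.65) × 0.05 × (1−0.35) = 0.0011375
finance: 0.85 × (1−0.45) × 0.3 × (1−0.6) = 0.0561
P(sports | x) = 0.0016875 / 0.058925 ≈ 0.029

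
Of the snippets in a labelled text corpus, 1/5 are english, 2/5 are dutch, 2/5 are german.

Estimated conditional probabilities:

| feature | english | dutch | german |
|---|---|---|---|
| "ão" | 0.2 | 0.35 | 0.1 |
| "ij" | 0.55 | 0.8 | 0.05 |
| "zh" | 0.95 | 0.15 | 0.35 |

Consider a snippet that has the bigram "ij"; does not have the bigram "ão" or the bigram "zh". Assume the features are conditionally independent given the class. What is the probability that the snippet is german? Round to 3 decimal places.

english: 0.2 × (1−0.2) × 0.55 × (1−0.95) = 0.0044
dutch: 0.4 × (1−0.35) × 0.8 × (1−0.15) = 0.1768
german: 0.4 × (1−0.1) × 0.05 × (1−0.35) = 0.0117
P(german | x) = 0.0117 / 0.1929 ≈ 0.061

0.061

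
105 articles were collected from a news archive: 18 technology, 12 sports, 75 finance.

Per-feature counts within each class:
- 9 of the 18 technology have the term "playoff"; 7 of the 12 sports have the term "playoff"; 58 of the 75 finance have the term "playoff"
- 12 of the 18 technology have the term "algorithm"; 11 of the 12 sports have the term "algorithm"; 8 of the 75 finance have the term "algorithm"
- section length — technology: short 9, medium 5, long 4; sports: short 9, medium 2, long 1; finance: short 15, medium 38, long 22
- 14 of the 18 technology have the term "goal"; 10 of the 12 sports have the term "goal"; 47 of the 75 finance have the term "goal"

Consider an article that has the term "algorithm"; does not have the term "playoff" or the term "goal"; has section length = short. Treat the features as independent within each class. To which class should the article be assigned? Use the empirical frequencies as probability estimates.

technology

technology: (18/105) × (9/18) × (12/18) × (9/18) × (4/18) ≈ 0.00634921
sports: (12/105) × (5/12) × (11/12) × (9/12) × (2/12) ≈ 0.00545635
finance: (75/105) × (17/75) × (8/75) × (15/75) × (28/75) ≈ 0.00128948
Highest score → technology.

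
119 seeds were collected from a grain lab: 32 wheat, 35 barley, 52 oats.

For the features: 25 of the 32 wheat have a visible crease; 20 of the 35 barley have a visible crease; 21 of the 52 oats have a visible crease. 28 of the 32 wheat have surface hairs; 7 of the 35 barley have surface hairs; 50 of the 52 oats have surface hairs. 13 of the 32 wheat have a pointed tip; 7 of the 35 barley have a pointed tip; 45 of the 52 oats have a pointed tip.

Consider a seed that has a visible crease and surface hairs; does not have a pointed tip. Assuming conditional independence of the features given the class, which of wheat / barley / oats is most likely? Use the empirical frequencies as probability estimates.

wheat

wheat: (32/119) × (25/32) × (28/32) × (19/32) ≈ 0.109145
barley: (35/119) × (20/35) × (7/35) × (28/35) ≈ 0.0268908
oats: (52/119) × (21/52) × (50/52) × (7/52) ≈ 0.022842
Highest score → wheat.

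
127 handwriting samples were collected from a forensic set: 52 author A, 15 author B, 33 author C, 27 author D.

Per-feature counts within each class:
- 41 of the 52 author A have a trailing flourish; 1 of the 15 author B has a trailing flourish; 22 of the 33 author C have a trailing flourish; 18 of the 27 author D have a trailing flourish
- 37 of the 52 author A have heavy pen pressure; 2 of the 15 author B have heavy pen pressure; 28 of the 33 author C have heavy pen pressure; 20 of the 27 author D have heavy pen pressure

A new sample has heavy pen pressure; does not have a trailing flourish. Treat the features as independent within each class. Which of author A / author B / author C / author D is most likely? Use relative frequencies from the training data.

author C

author A: (52/127) × (11/52) × (37/52) ≈ 0.0616293
author B: (15/127) × (14/15) × (2/15) ≈ 0.0146982
author C: (33/127) × (11/33) × (28/33) ≈ 0.0734908
author D: (27/127) × (9/27) × (20/27) ≈ 0.0524934
Highest score → author C.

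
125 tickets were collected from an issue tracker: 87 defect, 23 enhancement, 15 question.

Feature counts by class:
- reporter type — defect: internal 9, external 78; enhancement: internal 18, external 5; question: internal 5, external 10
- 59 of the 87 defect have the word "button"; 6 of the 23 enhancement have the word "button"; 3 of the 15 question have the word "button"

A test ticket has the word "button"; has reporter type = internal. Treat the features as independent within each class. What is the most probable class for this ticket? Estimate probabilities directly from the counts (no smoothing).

defect

defect: (87/125) × (9/87) × (59/87) ≈ 0.0488276
enhancement: (23/125) × (18/23) × (6/23) ≈ 0.0375652
question: (15/125) × (5/15) × (3/15) = 0.008
Highest score → defect.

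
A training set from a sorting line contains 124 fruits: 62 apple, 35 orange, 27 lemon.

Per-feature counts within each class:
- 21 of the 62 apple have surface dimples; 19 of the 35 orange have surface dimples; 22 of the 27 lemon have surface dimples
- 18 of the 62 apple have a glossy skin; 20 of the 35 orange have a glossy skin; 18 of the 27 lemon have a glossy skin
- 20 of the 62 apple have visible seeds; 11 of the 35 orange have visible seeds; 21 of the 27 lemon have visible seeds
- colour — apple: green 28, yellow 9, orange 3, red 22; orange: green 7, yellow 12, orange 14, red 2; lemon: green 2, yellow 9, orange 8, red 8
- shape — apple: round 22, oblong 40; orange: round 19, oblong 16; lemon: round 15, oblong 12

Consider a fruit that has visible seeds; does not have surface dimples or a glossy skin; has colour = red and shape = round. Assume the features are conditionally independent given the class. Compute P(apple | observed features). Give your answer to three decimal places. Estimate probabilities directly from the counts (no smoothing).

apple: (62/124) × (41/62) × (44/62) × (20/62) × (22/62) × (22/62) ≈ 0.00953067
orange: (35/124) × (16/35) × (15/35) × (11/35) × (2/35) × (19/35) ≈ 0.00053913
lemon: (27/124) × (5/27) × (9/27) × (21/27) × (8/27) × (15/27) ≈ 0.00172082
P(apple | x) = 0.00953067 / 0.01179062 ≈ 0.808

0.808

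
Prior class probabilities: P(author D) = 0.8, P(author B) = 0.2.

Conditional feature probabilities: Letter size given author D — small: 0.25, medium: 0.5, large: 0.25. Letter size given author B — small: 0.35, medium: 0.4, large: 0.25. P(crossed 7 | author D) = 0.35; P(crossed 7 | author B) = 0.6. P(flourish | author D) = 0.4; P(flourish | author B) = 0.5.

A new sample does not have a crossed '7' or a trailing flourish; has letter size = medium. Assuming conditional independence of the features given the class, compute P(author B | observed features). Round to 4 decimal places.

author D: 0.8 × 0.5 × (1−0.35) × (1−0.4) = 0.156
author B: 0.2 × 0.4 × (1−0.6) × (1−0.5) = 0.016
P(author B | x) = 0.016 / 0.172 ≈ 0.0930

0.0930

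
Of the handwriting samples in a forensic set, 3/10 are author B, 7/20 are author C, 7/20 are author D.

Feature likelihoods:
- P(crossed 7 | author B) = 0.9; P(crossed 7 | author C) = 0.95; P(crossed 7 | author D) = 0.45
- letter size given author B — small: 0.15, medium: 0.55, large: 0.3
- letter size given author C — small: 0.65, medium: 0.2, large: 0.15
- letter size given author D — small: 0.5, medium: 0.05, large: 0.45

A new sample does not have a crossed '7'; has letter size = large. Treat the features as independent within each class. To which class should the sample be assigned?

author B: 0.3 × (1−0.9) × 0.3 = 0.009
author C: 0.35 × (1−0.95) × 0.15 = 0.002625
author D: 0.35 × (1−0.45) × 0.45 = 0.086625
Highest score → author D.

author D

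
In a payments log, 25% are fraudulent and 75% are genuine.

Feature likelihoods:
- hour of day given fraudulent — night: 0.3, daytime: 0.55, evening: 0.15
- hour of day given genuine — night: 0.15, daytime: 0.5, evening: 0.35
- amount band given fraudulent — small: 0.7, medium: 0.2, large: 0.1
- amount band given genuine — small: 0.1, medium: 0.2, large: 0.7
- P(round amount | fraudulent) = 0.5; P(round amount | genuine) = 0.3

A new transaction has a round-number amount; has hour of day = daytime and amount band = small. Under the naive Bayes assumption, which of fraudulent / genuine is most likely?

fraudulent: 0.25 × 0.55 × 0.7 × 0.5 = 0.048125
genuine: 0.75 × 0.5 × 0.1 × 0.3 = 0.01125
Highest score → fraudulent.

fraudulent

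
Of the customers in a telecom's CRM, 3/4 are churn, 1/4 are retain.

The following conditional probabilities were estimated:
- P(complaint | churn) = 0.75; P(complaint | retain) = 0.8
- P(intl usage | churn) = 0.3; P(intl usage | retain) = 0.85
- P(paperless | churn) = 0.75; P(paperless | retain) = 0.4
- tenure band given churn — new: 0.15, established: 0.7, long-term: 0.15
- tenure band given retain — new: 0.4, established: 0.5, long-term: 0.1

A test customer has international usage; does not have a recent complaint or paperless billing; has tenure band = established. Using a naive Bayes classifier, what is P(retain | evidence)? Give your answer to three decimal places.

0.564

churn: 0.75 × (1−0.75) × 0.3 × (1−0.75) × 0.7 = 0.00984375
retain: 0.25 × (1−0.8) × 0.85 × (1−0.4) × 0.5 = 0.01275
P(retain | x) = 0.01275 / 0.02259375 ≈ 0.564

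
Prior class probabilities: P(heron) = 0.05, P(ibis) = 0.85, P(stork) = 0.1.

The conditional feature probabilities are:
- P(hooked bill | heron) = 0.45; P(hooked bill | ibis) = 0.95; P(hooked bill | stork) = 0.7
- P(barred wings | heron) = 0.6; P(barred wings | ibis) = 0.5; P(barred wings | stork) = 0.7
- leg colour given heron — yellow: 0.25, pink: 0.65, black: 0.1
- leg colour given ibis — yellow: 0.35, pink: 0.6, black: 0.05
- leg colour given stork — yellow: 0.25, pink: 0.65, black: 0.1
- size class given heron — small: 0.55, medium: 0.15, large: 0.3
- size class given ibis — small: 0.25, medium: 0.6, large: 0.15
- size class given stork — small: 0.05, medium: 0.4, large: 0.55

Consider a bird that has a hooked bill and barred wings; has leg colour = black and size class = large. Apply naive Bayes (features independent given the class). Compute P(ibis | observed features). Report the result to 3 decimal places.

0.494

heron: 0.05 × 0.45 × 0.6 × 0.1 × 0.3 = 0.000405
ibis: 0.85 × 0.95 × 0.5 × 0.05 × 0.15 = 0.003028125
stork: 0.1 × 0.7 × 0.7 × 0.1 × 0.55 = 0.002695
P(ibis | x) = 0.003028125 / 0.006128125 ≈ 0.494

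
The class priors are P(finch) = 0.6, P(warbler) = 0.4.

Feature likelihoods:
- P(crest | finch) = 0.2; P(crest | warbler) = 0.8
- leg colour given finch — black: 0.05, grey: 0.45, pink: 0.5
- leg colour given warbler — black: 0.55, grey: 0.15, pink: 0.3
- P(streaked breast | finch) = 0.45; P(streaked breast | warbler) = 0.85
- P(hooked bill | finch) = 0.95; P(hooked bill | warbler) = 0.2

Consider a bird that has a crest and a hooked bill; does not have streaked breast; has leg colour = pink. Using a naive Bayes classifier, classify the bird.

finch

finch: 0.6 × 0.2 × 0.5 × (1−0.45) × 0.95 = 0.03135
warbler: 0.4 × 0.8 × 0.3 × (1−0.85) × 0.2 = 0.00288
Highest score → finch.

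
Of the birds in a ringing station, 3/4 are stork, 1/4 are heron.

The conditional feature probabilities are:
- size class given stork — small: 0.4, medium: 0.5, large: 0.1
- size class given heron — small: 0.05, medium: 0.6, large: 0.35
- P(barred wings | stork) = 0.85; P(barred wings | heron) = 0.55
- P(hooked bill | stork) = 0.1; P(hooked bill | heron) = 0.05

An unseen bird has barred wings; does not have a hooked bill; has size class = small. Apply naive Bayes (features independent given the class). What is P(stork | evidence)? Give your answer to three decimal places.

stork: 0.75 × 0.4 × 0.85 × (1−0.1) = 0.2295
heron: 0.25 × 0.05 × 0.55 × (1−0.05) = 0.00653125
P(stork | x) = 0.2295 / 0.23603125 ≈ 0.972

0.972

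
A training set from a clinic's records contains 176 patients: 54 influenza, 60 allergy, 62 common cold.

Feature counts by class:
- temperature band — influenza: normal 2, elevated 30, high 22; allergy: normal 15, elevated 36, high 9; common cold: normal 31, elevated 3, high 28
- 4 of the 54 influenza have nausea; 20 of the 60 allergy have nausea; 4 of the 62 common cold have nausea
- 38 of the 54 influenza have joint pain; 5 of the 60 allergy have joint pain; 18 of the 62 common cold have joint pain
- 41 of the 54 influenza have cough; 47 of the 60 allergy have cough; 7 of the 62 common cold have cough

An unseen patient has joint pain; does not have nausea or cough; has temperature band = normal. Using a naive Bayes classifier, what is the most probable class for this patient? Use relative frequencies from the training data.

common cold

influenza: (54/176) × (2/54) × (50/54) × (38/54) × (13/54) ≈ 0.00178251
allergy: (60/176) × (15/60) × (40/60) × (5/60) × (13/60) ≈ 0.00102588
common cold: (62/176) × (31/62) × (58/62) × (18/62) × (55/62) ≈ 0.0424363
Highest score → common cold.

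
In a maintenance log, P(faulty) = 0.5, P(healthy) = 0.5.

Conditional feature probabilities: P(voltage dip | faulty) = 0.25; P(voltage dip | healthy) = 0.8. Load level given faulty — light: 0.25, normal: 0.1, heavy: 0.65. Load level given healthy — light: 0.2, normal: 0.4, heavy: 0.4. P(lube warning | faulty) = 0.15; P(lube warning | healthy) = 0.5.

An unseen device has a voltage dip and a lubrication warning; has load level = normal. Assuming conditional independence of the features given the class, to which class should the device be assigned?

faulty: 0.5 × 0.25 × 0.1 × 0.15 = 0.001875
healthy: 0.5 × 0.8 × 0.4 × 0.5 = 0.08
Highest score → healthy.

healthy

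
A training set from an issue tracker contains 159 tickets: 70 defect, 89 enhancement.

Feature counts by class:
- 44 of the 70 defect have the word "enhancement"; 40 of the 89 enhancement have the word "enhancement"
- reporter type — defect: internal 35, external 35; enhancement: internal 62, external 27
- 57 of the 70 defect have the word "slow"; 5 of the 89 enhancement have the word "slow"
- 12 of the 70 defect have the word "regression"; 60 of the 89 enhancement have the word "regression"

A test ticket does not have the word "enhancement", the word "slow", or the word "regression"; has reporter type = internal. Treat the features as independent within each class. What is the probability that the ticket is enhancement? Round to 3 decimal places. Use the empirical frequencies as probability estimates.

0.840

defect: (70/159) × (26/70) × (35/70) × (13/70) × (58/70) ≈ 0.0125812
enhancement: (89/159) × (49/89) × (62/89) × (84/89) × (29/89) ≈ 0.0660234
P(enhancement | x) = 0.0660234 / 0.0786046 ≈ 0.840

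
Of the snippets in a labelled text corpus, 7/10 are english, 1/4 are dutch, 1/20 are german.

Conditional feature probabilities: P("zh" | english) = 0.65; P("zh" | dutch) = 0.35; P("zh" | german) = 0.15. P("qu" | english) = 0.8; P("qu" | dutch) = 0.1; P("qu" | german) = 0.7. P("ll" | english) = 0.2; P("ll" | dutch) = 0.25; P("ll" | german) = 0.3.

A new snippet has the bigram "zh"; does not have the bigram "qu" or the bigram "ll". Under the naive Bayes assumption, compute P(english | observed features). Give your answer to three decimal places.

0.546

english: 0.7 × 0.65 × (1−0.8) × (1−0.2) = 0.0728
dutch: 0.25 × 0.35 × (1−0.1) × (1−0.25) = 0.0590625
german: 0.05 × 0.15 × (1−0.7) × (1−0.3) = 0.001575
P(english | x) = 0.0728 / 0.1334375 ≈ 0.546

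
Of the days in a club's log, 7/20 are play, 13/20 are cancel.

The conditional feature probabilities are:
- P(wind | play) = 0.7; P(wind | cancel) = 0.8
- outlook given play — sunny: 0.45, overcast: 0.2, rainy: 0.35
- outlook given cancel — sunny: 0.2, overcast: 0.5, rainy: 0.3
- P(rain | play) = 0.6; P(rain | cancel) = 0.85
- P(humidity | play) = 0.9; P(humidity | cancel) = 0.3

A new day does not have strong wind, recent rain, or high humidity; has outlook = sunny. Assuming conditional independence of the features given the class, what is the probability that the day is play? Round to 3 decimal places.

0.409

play: 0.35 × (1−0.7) × 0.45 × (1−0.6) × (1−0.9) = 0.00189
cancel: 0.65 × (1−0.8) × 0.2 × (1−0.85) × (1−0.3) = 0.00273
P(play | x) = 0.00189 / 0.00462 ≈ 0.409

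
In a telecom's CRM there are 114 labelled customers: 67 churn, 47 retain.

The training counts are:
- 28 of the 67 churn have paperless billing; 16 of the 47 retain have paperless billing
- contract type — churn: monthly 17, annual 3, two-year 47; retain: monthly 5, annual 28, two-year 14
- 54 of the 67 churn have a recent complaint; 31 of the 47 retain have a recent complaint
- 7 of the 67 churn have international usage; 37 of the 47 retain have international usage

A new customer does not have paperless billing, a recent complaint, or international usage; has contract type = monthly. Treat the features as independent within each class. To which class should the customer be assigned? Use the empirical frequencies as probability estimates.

churn: (67/114) × (39/67) × (17/67) × (13/67) × (60/67) ≈ 0.0150827
retain: (47/114) × (31/47) × (5/47) × (16/47) × (10/47) ≈ 0.00209533
Highest score → churn.

churn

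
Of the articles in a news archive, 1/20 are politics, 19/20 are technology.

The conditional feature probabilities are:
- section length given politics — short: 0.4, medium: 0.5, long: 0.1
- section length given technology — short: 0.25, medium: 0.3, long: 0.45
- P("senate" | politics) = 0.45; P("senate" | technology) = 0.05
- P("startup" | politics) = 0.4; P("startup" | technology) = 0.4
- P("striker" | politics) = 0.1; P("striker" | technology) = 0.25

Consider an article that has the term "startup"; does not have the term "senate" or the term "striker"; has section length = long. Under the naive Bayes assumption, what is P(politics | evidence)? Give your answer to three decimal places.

politics: 0.05 × 0.1 × (1−0.45) × 0.4 × (1−0.1) = 0.00099
technology: 0.95 × 0.45 × (1−0.05) × 0.4 × (1−0.25) = 0.1218375
P(politics | x) = 0.00099 / 0.1228275 ≈ 0.008

0.008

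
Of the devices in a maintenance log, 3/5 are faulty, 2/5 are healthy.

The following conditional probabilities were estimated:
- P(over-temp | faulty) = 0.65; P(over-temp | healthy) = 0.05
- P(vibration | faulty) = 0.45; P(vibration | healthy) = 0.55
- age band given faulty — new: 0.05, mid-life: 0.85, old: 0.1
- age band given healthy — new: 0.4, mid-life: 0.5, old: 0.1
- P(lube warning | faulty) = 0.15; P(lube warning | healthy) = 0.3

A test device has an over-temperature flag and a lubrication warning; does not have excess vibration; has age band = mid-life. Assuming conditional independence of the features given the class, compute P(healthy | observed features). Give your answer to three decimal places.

faulty: 0.6 × 0.65 × (1−0.45) × 0.85 × 0.15 = 0.02734875
healthy: 0.4 × 0.05 × (1−0.55) × 0.5 × 0.3 = 0.00135
P(healthy | x) = 0.00135 / 0.02869875 ≈ 0.047

0.047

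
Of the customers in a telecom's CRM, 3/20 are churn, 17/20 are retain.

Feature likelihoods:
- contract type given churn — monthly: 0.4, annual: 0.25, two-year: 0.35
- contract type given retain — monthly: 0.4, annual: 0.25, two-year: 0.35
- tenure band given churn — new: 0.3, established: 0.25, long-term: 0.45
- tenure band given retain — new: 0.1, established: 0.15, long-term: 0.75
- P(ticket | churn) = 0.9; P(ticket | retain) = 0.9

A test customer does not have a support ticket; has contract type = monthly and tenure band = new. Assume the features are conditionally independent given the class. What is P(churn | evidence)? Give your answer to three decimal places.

churn: 0.15 × 0.4 × 0.3 × (1−0.9) = 0.0018
retain: 0.85 × 0.4 × 0.1 × (1−0.9) = 0.0034
P(churn | x) = 0.0018 / 0.0052 ≈ 0.346

0.346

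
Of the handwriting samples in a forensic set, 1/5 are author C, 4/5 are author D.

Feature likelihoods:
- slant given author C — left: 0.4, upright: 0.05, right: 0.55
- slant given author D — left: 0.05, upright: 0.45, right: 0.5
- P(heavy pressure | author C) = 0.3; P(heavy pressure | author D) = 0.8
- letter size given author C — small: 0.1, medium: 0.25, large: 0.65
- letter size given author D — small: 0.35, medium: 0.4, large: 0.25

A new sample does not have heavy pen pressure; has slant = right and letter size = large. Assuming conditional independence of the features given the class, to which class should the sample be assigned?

author C

author C: 0.2 × 0.55 × (1−0.3) × 0.65 = 0.05005
author D: 0.8 × 0.5 × (1−0.8) × 0.25 = 0.02
Highest score → author C.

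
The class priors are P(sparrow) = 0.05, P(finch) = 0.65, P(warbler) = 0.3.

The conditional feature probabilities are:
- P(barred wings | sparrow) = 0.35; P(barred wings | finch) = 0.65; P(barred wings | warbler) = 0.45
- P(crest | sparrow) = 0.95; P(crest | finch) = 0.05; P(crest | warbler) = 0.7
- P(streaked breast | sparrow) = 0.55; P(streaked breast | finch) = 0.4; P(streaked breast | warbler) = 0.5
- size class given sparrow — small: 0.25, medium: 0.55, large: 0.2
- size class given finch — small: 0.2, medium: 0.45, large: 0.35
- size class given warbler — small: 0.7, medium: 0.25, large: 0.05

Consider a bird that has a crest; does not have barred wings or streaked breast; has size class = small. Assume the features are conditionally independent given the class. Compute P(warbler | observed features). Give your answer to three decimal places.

sparrow: 0.05 × (1−0.35) × 0.95 × (1−0.55) × 0.25 = 0.0034734375
finch: 0.65 × (1−0.65) × 0.05 × (1−0.4) × 0.2 = 0.001365
warbler: 0.3 × (1−0.45) × 0.7 × (1−0.5) × 0.7 = 0.040425
P(warbler | x) = 0.040425 / 0.0452634375 ≈ 0.893

0.893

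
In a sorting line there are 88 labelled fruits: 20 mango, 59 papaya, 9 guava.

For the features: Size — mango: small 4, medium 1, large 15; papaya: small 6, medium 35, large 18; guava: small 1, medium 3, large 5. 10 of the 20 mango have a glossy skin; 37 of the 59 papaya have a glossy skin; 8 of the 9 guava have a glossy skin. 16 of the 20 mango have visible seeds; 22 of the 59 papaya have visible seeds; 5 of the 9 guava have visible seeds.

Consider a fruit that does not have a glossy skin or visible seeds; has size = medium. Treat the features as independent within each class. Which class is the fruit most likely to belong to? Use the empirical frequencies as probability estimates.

mango: (20/88) × (1/20) × (10/20) × (4/20) ≈ 0.00113636
papaya: (59/88) × (35/59) × (22/59) × (37/59) ≈ 0.0930049
guava: (9/88) × (3/9) × (1/9) × (4/9) ≈ 0.0016835
Highest score → papaya.

papaya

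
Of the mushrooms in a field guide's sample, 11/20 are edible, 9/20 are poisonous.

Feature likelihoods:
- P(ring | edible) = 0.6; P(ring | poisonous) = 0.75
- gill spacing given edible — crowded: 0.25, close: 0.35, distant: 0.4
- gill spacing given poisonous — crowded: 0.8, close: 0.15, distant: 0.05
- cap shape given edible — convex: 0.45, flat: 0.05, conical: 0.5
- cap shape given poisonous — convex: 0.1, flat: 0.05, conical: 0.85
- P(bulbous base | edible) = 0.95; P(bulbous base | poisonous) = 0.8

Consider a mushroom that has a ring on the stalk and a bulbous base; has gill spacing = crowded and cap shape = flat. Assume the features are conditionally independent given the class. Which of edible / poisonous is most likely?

edible: 0.55 × 0.6 × 0.25 × 0.05 × 0.95 = 0.00391875
poisonous: 0.45 × 0.75 × 0.8 × 0.05 × 0.8 = 0.0108
Highest score → poisonous.

poisonous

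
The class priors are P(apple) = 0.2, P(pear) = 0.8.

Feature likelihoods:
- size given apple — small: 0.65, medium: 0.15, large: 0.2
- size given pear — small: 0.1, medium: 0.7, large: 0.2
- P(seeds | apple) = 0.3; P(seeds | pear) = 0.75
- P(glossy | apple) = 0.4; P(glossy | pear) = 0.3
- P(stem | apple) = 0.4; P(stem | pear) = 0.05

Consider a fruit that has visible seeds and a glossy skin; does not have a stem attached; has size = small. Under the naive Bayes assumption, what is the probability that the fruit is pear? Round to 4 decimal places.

0.6463

apple: 0.2 × 0.65 × 0.3 × 0.4 × (1−0.4) = 0.00936
pear: 0.8 × 0.1 × 0.75 × 0.3 × (1−0.05) = 0.0171
P(pear | x) = 0.0171 / 0.02646 ≈ 0.6463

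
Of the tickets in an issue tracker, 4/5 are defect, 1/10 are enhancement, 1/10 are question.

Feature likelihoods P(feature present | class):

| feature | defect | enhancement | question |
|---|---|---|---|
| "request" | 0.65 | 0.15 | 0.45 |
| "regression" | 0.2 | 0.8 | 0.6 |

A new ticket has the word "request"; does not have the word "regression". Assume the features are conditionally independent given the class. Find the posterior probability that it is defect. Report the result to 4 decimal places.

defect: 0.8 × 0.65 × (1−0.2) = 0.416
enhancement: 0.1 × 0.15 × (1−0.8) = 0.003
question: 0.1 × 0.45 × (1−0.6) = 0.018
P(defect | x) = 0.416 / 0.437 ≈ 0.9519

0.9519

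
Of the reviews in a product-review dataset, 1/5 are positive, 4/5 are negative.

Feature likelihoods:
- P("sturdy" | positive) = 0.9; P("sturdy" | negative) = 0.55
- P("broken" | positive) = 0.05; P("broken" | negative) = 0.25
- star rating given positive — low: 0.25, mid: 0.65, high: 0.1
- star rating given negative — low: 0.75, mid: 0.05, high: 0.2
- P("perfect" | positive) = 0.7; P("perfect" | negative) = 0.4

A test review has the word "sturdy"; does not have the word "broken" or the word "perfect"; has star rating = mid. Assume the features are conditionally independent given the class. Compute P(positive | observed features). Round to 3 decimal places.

0.771

positive: 0.2 × 0.9 × (1−0.05) × 0.65 × (1−0.7) = 0.033345
negative: 0.8 × 0.55 × (1−0.25) × 0.05 × (1−0.4) = 0.0099
P(positive | x) = 0.033345 / 0.043245 ≈ 0.771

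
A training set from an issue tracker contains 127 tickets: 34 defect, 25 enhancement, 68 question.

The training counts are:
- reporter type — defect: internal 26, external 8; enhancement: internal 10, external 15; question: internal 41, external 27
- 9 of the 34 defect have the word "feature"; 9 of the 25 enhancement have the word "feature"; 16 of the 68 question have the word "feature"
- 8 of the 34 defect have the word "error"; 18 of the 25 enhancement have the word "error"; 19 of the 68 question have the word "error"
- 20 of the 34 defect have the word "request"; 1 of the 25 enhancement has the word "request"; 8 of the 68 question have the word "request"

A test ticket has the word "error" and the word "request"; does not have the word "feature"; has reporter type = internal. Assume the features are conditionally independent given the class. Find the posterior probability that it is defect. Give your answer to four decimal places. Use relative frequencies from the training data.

0.6853

defect: (34/127) × (26/34) × (25/34) × (8/34) × (20/34) ≈ 0.020835
enhancement: (25/127) × (10/25) × (16/25) × (18/25) × (1/25) ≈ 0.00145134
question: (68/127) × (41/68) × (52/68) × (19/68) × (8/68) ≈ 0.00811522
P(defect | x) = 0.020835 / 0.03040156 ≈ 0.6853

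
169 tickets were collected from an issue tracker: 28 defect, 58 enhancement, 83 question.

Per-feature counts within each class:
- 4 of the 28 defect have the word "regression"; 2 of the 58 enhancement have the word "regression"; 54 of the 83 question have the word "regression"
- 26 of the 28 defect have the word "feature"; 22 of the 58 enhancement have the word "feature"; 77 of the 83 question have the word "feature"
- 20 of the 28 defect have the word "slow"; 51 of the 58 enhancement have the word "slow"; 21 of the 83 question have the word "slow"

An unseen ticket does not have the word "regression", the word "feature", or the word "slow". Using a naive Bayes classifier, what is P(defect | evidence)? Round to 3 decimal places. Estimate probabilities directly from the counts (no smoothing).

defect: (28/169) × (24/28) × (2/28) × (8/28) ≈ 0.0028982
enhancement: (58/169) × (56/58) × (36/58) × (7/58) ≈ 0.0248225
question: (83/169) × (29/83) × (6/83) × (62/83) ≈ 0.00926612
P(defect | x) = 0.0028982 / 0.03698682 ≈ 0.078

0.078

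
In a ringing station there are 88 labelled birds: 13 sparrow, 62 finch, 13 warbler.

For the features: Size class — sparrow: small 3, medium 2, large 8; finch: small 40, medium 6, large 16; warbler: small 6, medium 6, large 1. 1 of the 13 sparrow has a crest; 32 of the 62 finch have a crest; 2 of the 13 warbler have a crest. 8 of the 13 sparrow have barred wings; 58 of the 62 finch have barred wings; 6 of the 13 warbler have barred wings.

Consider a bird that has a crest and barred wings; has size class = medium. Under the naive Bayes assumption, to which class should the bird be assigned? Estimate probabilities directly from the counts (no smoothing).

sparrow: (13/88) × (2/13) × (1/13) × (8/13) ≈ 0.00107585
finch: (62/88) × (6/62) × (32/62) × (58/62) ≈ 0.0329203
warbler: (13/88) × (6/13) × (2/13) × (6/13) ≈ 0.00484131
Highest score → finch.

finch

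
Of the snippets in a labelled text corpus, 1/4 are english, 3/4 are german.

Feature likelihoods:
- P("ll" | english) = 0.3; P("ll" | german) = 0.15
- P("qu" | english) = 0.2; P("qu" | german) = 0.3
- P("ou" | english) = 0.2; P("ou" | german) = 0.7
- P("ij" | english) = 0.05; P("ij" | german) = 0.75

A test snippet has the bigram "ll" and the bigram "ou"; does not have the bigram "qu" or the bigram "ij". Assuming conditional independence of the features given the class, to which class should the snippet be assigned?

german

english: 0.25 × 0.3 × (1−0.2) × 0.2 × (1−0.05) = 0.0114
german: 0.75 × 0.15 × (1−0.3) × 0.7 × (1−0.75) = 0.01378125
Highest score → german.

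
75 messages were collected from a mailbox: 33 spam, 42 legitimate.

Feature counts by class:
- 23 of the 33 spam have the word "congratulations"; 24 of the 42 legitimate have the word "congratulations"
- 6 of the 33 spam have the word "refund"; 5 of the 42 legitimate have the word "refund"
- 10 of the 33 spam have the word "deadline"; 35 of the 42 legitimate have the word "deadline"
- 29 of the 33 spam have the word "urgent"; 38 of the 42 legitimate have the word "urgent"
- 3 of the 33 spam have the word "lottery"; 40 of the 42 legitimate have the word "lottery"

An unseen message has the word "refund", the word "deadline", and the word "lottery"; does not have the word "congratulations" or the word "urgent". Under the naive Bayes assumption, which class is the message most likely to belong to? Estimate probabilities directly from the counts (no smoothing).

legitimate

spam: (33/75) × (10/33) × (6/33) × (10/33) × (4/33) × (3/33) ≈ 0.0000809497
legitimate: (42/75) × (18/42) × (5/42) × (35/42) × (4/42) × (40/42) ≈ 0.00215959
Highest score → legitimate.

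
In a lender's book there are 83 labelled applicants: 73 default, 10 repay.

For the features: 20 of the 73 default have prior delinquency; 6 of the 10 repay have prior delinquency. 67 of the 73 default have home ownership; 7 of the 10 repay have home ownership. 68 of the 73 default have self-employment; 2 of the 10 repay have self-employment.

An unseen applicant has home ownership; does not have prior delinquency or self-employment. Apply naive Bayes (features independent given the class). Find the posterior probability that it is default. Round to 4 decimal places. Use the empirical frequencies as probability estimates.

default: (73/83) × (53/73) × (67/73) × (5/73) ≈ 0.0401418
repay: (10/83) × (4/10) × (7/10) × (8/10) ≈ 0.026988
P(default | x) = 0.0401418 / 0.0671298 ≈ 0.5980

0.5980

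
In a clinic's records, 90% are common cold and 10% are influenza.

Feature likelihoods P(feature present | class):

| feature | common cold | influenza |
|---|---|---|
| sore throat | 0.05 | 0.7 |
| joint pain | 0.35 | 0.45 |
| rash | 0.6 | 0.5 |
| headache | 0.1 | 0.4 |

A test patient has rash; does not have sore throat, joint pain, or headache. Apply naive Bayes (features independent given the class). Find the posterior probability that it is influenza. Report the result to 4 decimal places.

common cold: 0.9 × (1−0.05) × (1−0.35) × 0.6 × (1−0.1) = 0.300105
influenza: 0.1 × (1−0.7) × (1−0.45) × 0.5 × (1−0.4) = 0.00495
P(influenza | x) = 0.00495 / 0.305055 ≈ 0.0162

0.0162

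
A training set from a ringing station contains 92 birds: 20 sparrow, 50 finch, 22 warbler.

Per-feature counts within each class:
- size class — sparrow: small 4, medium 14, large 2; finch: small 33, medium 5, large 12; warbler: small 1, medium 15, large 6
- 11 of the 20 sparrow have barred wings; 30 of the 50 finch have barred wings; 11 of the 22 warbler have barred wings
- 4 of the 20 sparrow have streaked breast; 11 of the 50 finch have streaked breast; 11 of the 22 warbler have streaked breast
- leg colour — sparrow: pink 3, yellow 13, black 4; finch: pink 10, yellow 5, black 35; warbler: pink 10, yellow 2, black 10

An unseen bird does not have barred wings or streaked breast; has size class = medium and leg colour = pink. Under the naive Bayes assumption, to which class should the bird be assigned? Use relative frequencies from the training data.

sparrow: (20/92) × (14/20) × (9/20) × (16/20) × (3/20) ≈ 0.00821739
finch: (50/92) × (5/50) × (20/50) × (39/50) × (10/50) ≈ 0.0033913
warbler: (22/92) × (15/22) × (11/22) × (11/22) × (10/22) ≈ 0.0185277
Highest score → warbler.

warbler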